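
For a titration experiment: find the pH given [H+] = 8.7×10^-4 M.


pH = -log10([H+]) = -log10(8.7×10^-4)
= 4 - log10(8.7)
= 4 - 0.94
= 3.06

3.06


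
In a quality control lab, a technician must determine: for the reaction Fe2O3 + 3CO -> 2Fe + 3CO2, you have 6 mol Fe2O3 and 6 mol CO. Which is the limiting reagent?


Mole ratio available / coefficient:
  Fe2O3: 6/1 = 6.000
  CO: 6/3 = 2.000
Smaller ratio is limiting.

CO


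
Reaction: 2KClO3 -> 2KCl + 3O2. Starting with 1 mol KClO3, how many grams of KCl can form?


Mole ratio KCl:KClO3 = 2:2
n(KCl) = 1 × 2/2 = 1.000 mol
mass = 1.000 × 74.55 = 74.55 g

74.55 g


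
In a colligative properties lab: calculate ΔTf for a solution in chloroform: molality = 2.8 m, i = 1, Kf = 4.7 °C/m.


ΔTf = Kf × m × i
= 4.7 × 2.8 × 1
= 13.16 °C

13.16 °C


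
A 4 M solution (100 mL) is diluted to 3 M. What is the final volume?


C1V1 = C2V2
4 × 100 = 3 × V2
V2 = 400/3 = 133.33 mL

133.33 mL


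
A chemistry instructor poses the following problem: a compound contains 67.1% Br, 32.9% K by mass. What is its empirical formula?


Assume 100 g sample. Moles of each element:
  Br: 67.1/79.9 = 0.84 mol
  K: 32.9/39.1 = 0.841 mol
Divide by smallest (0.84):
  Br: 0.84/0.84 = 1.0
  K: 0.841/0.84 = 1.0
Empirical formula: KBr

KBr


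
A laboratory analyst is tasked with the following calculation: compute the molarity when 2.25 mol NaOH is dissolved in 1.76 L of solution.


M = n/V = 2.25/1.76 = 1.278 mol/L

1.278 M


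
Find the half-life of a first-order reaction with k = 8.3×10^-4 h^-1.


t½ = ln2/k = 0.693147/(8.3×10^-4 h^-1)
= 835.1 h

835.1 h


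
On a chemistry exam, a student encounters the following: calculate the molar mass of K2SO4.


M(K2SO4) = 2×39.1 + 1×32.07 + 4×16.0
= 78.2 + 32.07 + 64.0
= 174.27 g/mol

174.27 g/mol


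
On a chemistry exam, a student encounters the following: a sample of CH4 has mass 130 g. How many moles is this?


M(CH4) = 16.04 g/mol
n = mass/M = 130/16.04 = 8.1047 mol

8.1047 mol


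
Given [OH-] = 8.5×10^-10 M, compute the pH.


pOH = -log10([OH-]) = -log10(8.5×10^-10)
= 10 - log10(8.5) = 9.07
pH = 14 - pOH = 14 - 9.07 = 4.93

4.93


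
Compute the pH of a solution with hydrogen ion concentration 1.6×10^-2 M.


pH = -log10([H+]) = -log10(1.6×10^-2)
= 2 - log10(1.6)
= 2 - 0.2
= 1.8

1.8


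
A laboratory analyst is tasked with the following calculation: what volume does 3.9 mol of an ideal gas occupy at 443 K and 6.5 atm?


PV = nRT  (R = 0.08206 L·atm/(mol·K))
V = nRT/P = 3.9×0.08206×443/6.5
= 21.812 L

21.812 L


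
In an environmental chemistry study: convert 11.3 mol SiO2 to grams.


M(SiO2) = 60.09 g/mol
mass = n × M = 11.3 × 60.09 = 679.02 g

679.02 g


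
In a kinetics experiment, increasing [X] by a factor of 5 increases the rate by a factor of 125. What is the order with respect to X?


rate ∝ [X]^n
5^n = 125 → n = 3
Order in X: 3

3


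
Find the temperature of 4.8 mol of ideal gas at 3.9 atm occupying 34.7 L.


PV = nRT  (R = 0.08206 L·atm/(mol·K))
T = PV/(nR) = 3.9×34.7/(4.8×0.08206)
= 135.33/0.393888
= 343.57 K

343.57 K


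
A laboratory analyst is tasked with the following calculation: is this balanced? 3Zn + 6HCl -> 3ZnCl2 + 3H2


Equation: 3Zn + 6HCl -> 3ZnCl2 + 3H2
Check atoms: Cl: 6=6, H: 6=6, Zn: 3=3
Balanced

Yes, balanced


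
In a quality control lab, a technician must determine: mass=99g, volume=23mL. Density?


ρ = mass/volume
= 99/23
= 4.304 g/mL

4.304 g/mL


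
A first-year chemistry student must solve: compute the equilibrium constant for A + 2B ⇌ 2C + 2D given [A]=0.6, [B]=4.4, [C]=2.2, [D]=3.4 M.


Kc = [C]^2[D]^2/([A][B]^2)
= (2.2^2 × 3.4^2)/(0.6^1 × 4.4^2)
= 55.9504/11.616
= 4.817

4.817


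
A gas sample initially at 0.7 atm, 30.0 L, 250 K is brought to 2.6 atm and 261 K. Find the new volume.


P1V1/T1 = P2V2/T2
V2 = P1V1T2/(T1P2)
= 0.7×30.0×261/(250×2.6)
= 8.432 L

8.432 L


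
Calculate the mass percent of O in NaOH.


M(NaOH) = 1×22.99 + 1×16.0 + 1×1.008 = 39.998 g/mol
Mass of O = 1 × 16.0 = 16.00 g/mol
% O = 16.00/39.998 × 100 = 40.00%

40.00%


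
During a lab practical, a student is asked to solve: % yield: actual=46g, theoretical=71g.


% yield = actual/theoretical × 100
= 46/71 × 100
= 64.79%

64.79%


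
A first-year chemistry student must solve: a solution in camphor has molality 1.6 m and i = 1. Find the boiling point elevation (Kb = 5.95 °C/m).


ΔTb = Kb × m × i
= 5.95 × 1.6 × 1
= 9.52 °C

9.52 °C


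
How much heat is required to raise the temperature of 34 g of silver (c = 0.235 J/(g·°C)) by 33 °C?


q = mcΔT = 34 × 0.235 × 33
= 263.67 J

263.67 J


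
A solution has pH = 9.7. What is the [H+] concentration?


[H+] = 10^(-pH) = 10^(-9.7)
= 2.0×10^-10 M

2.0×10^-10 M


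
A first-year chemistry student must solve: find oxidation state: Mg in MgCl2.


Group 2 metal: +2
Oxidation number: +2

+2


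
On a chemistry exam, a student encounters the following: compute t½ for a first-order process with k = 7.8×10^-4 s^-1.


t½ = ln2/k = 0.693147/(7.8×10^-4 s^-1)
= 888.7 s

888.7 s


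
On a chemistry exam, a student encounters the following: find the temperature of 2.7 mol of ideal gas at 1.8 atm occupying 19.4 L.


PV = nRT  (R = 0.08206 L·atm/(mol·K))
T = PV/(nR) = 1.8×19.4/(2.7×0.08206)
= 34.92/0.221562
= 157.61 K

157.61 K


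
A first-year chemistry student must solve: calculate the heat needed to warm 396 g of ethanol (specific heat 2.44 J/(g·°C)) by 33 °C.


q = mcΔT = 396 × 2.44 × 33
= 31885.92 J

31885.92 J


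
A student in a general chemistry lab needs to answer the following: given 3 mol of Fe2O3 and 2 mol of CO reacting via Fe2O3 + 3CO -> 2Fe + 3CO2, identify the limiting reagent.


Mole ratio available / coefficient:
  Fe2O3: 3/1 = 3.000
  CO: 2/3 = 0.667
Smaller ratio is limiting.

CO


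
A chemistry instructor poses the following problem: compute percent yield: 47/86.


% yield = actual/theoretical × 100
= 47/86 × 100
= 54.65%

54.65%


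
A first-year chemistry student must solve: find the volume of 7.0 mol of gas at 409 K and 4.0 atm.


PV = nRT  (R = 0.08206 L·atm/(mol·K))
V = nRT/P = 7.0×0.08206×409/4.0
= 58.734 L

58.734 L


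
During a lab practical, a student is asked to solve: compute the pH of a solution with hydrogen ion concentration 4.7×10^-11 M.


pH = -log10([H+]) = -log10(4.7×10^-11)
= 11 - log10(4.7)
= 11 - 0.67
= 10.33

10.33


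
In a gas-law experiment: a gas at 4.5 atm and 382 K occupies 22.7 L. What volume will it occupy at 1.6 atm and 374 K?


P1V1/T1 = P2V2/T2
V2 = P1V1T2/(T1P2)
= 4.5×22.7×374/(382×1.6)
= 62.507 L

62.507 L


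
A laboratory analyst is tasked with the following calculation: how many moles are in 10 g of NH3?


M(NH3) = 17.03 g/mol
n = mass/M = 10/17.03 = 0.5872 mol

0.5872 mol


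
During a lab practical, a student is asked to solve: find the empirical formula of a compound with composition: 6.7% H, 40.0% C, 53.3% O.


Assume 100 g sample. Moles of each element:
  H: 6.7/1.008 = 6.647 mol
  C: 40.0/12.01 = 3.331 mol
  O: 53.3/16.0 = 3.331 mol
Divide by smallest (3.331):
  H: 6.647/3.331 = 2.0
  C: 3.331/3.331 = 1.0
  O: 3.331/3.331 = 1.0
Empirical formula: CH2O

CH2O


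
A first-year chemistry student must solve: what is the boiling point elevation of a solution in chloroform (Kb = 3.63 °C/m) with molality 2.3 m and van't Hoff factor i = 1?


ΔTb = Kb × m × i
= 3.63 × 2.3 × 1
= 8.349 °C

8.349 °C


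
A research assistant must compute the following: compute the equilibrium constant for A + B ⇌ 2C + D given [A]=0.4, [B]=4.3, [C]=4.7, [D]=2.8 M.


Kc = [C]^2[D]/([A][B])
= (4.7^2 × 2.8^1)/(0.4^1 × 4.3^1)
= 61.852/1.72
= 35.96

35.96


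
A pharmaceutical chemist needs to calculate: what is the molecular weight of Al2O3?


M(Al2O3) = 2×26.98 + 3×16.0
= 53.96 + 48.0
= 101.96 g/mol

101.96 g/mol


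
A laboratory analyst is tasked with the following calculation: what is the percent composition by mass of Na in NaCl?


M(NaCl) = 1×22.99 + 1×35.45 = 58.44 g/mol
Mass of Na = 1 × 22.99 = 22.99 g/mol
% Na = 22.99/58.44 × 100 = 39.34%

39.34%


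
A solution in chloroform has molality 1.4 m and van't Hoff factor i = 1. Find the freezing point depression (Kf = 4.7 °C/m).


ΔTf = Kf × m × i
= 4.7 × 1.4 × 1
= 6.58 °C

6.58 °C


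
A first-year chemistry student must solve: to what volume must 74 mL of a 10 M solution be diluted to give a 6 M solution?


C1V1 = C2V2
10 × 74 = 6 × V2
V2 = 740/6 = 123.33 mL

123.33 mL


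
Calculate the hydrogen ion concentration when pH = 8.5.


[H+] = 10^(-pH) = 10^(-8.5)
= 3.16×10^-9 M

3.16×10^-9 M


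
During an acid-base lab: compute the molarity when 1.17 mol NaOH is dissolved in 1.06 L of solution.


M = n/V = 1.17/1.06 = 1.104 mol/L

1.104 M


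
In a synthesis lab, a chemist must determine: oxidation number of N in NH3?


x + 3(+1) = 0, so x = -3
Oxidation number: -3

-3


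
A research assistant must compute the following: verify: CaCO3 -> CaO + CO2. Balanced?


Equation: CaCO3 -> CaO + CO2
Check atoms: C: 1=1, Ca: 1=1, O: 3=3
Balanced

Yes, balanced


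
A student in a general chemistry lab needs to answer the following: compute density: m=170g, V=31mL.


ρ = mass/volume
= 170/31
= 5.484 g/mL

5.484 g/mL


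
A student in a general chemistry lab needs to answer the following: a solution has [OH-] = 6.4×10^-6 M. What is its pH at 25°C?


pOH = -log10([OH-]) = -log10(6.4×10^-6)
= 6 - log10(6.4) = 5.19
pH = 14 - pOH = 14 - 5.19 = 8.81

8.81


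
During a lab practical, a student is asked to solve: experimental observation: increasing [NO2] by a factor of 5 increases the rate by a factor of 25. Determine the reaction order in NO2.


rate ∝ [NO2]^n
5^n = 25 → n = 2
Order in NO2: 2

2


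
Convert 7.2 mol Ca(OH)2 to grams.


M(Ca(OH)2) = 74.1 g/mol
mass = n × M = 7.2 × 74.1 = 533.52 g

533.52 g


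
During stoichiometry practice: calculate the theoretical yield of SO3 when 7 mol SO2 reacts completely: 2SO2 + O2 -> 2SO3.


Mole ratio SO3:SO2 = 2:2
n(SO3) = 7 × 2/2 = 7.000 mol
mass = 7.000 × 80.07 = 560.49 g

560.49 g


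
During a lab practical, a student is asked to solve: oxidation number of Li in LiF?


Group 1 metal: +1
Oxidation number: +1

+1


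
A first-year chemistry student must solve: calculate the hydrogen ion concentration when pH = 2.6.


[H+] = 10^(-pH) = 10^(-2.6)
= 2.51×10^-3 M

2.51×10^-3 M


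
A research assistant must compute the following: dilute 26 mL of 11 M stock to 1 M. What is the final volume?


C1V1 = C2V2
11 × 26 = 1 × V2
V2 = 286/1 = 286.0 mL

286.0 mL


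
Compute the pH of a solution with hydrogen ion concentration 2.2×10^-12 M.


pH = -log10([H+]) = -log10(2.2×10^-12)
= 12 - log10(2.2)
= 12 - 0.34
= 11.66

11.66


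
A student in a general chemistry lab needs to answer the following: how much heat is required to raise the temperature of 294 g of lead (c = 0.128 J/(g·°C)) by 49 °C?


q = mcΔT = 294 × 0.128 × 49
= 1843.97 J

1843.97 J


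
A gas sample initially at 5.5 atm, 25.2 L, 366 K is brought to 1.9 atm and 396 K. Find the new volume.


P1V1/T1 = P2V2/T2
V2 = P1V1T2/(T1P2)
= 5.5×25.2×396/(366×1.9)
= 78.927 L

78.927 L


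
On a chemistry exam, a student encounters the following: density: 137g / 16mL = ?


ρ = mass/volume
= 137/16
= 8.562 g/mL

8.562 g/mL


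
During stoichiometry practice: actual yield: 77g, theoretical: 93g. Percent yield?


% yield = actual/theoretical × 100
= 77/93 × 100
= 82.8%

82.8%


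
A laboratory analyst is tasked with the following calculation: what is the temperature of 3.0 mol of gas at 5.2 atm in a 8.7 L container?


PV = nRT  (R = 0.08206 L·atm/(mol·K))
T = PV/(nR) = 5.2×8.7/(3.0×0.08206)
= 45.24/0.246180
= 183.77 K

183.77 K


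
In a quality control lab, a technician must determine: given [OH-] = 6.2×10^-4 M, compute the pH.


pOH = -log10([OH-]) = -log10(6.2×10^-4)
= 4 - log10(6.2) = 3.21
pH = 14 - pOH = 14 - 3.21 = 10.79

10.79


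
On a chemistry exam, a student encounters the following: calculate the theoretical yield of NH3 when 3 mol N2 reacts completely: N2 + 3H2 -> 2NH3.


Mole ratio NH3:N2 = 2:1
n(NH3) = 3 × 2/1 = 6.000 mol
mass = 6.000 × 17.03 = 102.18 g

102.18 g


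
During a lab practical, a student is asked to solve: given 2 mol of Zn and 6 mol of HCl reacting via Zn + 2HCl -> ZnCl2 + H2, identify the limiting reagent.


Mole ratio available / coefficient:
  Zn: 2/1 = 2.000
  HCl: 6/2 = 3.000
Smaller ratio is limiting.

Zn


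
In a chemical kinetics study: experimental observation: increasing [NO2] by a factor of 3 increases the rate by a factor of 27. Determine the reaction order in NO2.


rate ∝ [NO2]^n
3^n = 27 → n = 3
Order in NO2: 3

3


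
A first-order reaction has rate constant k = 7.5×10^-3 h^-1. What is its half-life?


t½ = ln2/k = 0.693147/(7.5×10^-3 h^-1)
= 92.42 h

92.42 h


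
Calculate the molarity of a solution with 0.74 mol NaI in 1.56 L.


M = n/V = 0.74/1.56 = 0.474 mol/L

0.474 M


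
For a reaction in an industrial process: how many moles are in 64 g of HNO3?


M(HNO3) = 63.02 g/mol
n = mass/M = 64/63.02 = 1.0156 mol

1.0156 mol


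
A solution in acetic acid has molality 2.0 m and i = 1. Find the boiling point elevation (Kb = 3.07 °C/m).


ΔTb = Kb × m × i
= 3.07 × 2.0 × 1
= 6.14 °C

6.14 °C


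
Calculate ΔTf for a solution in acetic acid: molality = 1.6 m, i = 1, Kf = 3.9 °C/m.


ΔTf = Kf × m × i
= 3.9 × 1.6 × 1
= 6.24 °C

6.24 °C


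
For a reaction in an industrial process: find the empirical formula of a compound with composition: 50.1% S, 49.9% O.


Assume 100 g sample. Moles of each element:
  S: 50.1/32.07 = 1.562 mol
  O: 49.9/16.0 = 3.119 mol
Divide by smallest (1.562):
  S: 1.562/1.562 = 1.0
  O: 3.119/1.562 = 2.0
Empirical formula: SO2

SO2


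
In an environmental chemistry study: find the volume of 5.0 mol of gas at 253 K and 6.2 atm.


PV = nRT  (R = 0.08206 L·atm/(mol·K))
V = nRT/P = 5.0×0.08206×253/6.2
= 16.743 L

16.743 L


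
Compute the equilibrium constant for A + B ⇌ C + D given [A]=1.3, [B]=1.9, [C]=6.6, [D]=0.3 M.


Kc = [C][D]/([A][B])
= (6.6^1 × 0.3^1)/(1.3^1 × 1.9^1)
= 1.98/2.47
= 0.8016

0.8016


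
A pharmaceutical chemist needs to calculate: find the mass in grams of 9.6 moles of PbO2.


M(PbO2) = 239.2 g/mol
mass = n × M = 9.6 × 239.2 = 2296.32 g

2296.32 g


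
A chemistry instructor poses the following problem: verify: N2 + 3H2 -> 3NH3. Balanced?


Equation: N2 + 3H2 -> 3NH3
Check atoms: H: 6≠9, N: 2≠3
Not balanced

No, not balanced


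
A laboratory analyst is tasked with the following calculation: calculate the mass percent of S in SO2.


M(SO2) = 1×32.07 + 2×16.0 = 64.07 g/mol
Mass of S = 1 × 32.07 = 32.07 g/mol
% S = 32.07/64.07 × 100 = 50.05%

50.05%


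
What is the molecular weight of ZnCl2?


M(ZnCl2) = 1×65.38 + 2×35.45
= 65.38 + 70.9
= 136.28 g/mol

136.28 g/mol


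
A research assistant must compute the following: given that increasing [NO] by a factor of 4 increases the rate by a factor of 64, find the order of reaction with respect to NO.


rate ∝ [NO]^n
4^n = 64 → n = 3
Order in NO: 3

3


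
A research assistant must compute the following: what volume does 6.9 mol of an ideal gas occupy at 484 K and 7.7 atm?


PV = nRT  (R = 0.08206 L·atm/(mol·K))
V = nRT/P = 6.9×0.08206×484/7.7
= 35.591 L

35.591 L


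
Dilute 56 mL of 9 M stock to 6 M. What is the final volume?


C1V1 = C2V2
9 × 56 = 6 × V2
V2 = 504/6 = 84.0 mL

84.0 mL


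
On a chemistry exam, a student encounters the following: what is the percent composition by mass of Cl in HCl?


M(HCl) = 1×1.008 + 1×35.45 = 36.458 g/mol
Mass of Cl = 1 × 35.45 = 35.45 g/mol
% Cl = 35.45/36.458 × 100 = 97.24%

97.24%


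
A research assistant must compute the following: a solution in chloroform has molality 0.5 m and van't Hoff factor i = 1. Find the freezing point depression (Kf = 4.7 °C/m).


ΔTf = Kf × m × i
= 4.7 × 0.5 × 1
= 2.35 °C

2.35 °C


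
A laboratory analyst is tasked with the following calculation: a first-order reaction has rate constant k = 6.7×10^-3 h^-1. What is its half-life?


t½ = ln2/k = 0.693147/(6.7×10^-3 h^-1)
= 103.5 h

103.5 h


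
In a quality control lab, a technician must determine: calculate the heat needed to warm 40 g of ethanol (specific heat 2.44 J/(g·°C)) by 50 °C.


q = mcΔT = 40 × 2.44 × 50
= 4880.00 J

4880.00 J


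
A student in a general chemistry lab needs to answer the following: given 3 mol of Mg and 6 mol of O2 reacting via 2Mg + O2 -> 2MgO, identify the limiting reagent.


Mole ratio available / coefficient:
  Mg: 3/2 = 1.500
  O2: 6/1 = 6.000
Smaller ratio is limiting.

Mg


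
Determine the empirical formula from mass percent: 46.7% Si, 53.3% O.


Assume 100 g sample. Moles of each element:
  Si: 46.7/28.09 = 1.663 mol
  O: 53.3/16.0 = 3.331 mol
Divide by smallest (1.663):
  Si: 1.663/1.663 = 1.0
  O: 3.331/1.663 = 2.0
Empirical formula: SiO2

SiO2


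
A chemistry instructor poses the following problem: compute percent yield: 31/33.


% yield = actual/theoretical × 100
= 31/33 × 100
= 93.94%

93.94%


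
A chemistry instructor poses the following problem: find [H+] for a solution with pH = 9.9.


[H+] = 10^(-pH) = 10^(-9.9)
= 1.26×10^-10 M

1.26×10^-10 M


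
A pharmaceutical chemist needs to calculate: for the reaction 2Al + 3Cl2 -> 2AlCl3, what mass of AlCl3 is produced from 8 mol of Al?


Mole ratio AlCl3:Al = 2:2
n(AlCl3) = 8 × 2/2 = 8.000 mol
mass = 8.000 × 133.33 = 1066.64 g

1066.64 g


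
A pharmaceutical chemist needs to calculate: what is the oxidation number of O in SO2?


O is usually -2
Oxidation number: -2

-2


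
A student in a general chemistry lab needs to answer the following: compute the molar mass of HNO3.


M(HNO3) = 1×1.008 + 1×14.01 + 3×16.0
= 1.01 + 14.01 + 48.0
= 63.02 g/mol

63.02 g/mol


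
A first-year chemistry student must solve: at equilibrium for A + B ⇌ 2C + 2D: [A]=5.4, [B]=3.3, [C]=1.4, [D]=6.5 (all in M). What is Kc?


Kc = [C]^2[D]^2/([A][B])
= (1.4^2 × 6.5^2)/(5.4^1 × 3.3^1)
= 82.81/17.82
= 4.647

4.647


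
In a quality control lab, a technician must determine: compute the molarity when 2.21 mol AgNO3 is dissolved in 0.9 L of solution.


M = n/V = 2.21/0.9 = 2.456 mol/L

2.456 M


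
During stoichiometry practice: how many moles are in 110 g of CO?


M(CO) = 28.01 g/mol
n = mass/M = 110/28.01 = 3.9272 mol

3.9272 mol


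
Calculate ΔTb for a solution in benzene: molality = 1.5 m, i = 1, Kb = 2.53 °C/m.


ΔTb = Kb × m × i
= 2.53 × 1.5 × 1
= 3.795 °C

3.795 °C


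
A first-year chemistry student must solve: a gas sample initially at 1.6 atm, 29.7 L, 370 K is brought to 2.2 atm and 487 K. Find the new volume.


P1V1/T1 = P2V2/T2
V2 = P1V1T2/(T1P2)
= 1.6×29.7×487/(370×2.2)
= 28.43 L

28.43 L


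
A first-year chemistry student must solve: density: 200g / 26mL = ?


ρ = mass/volume
= 200/26
= 7.692 g/mL

7.692 g/mL


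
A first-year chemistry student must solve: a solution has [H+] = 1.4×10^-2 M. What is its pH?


pH = -log10([H+]) = -log10(1.4×10^-2)
= 2 - log10(1.4)
= 2 - 0.15
= 1.85

1.85


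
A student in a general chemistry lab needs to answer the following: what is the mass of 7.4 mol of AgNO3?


M(AgNO3) = 169.88 g/mol
mass = n × M = 7.4 × 169.88 = 1257.11 g

1257.11 g


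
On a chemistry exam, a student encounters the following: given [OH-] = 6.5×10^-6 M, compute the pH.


pOH = -log10([OH-]) = -log10(6.5×10^-6)
= 6 - log10(6.5) = 5.19
pH = 14 - pOH = 14 - 5.19 = 8.81

8.81


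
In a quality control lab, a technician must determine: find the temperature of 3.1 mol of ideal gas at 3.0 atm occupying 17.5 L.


PV = nRT  (R = 0.08206 L·atm/(mol·K))
T = PV/(nR) = 3.0×17.5/(3.1×0.08206)
= 52.50/0.254386
= 206.38 K

206.38 K


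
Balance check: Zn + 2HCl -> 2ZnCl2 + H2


Equation: Zn + 2HCl -> 2ZnCl2 + H2
Check atoms: Cl: 2≠4, H: 2=2, Zn: 1≠2
Not balanced

No, not balanced


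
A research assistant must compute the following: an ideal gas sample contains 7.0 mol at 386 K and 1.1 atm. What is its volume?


PV = nRT  (R = 0.08206 L·atm/(mol·K))
V = nRT/P = 7.0×0.08206×386/1.1
= 201.569 L

201.569 L


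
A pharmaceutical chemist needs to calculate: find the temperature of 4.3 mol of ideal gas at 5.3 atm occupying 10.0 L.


PV = nRT  (R = 0.08206 L·atm/(mol·K))
T = PV/(nR) = 5.3×10.0/(4.3×0.08206)
= 53.00/0.352858
= 150.20 K

150.20 K


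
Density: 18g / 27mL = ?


ρ = mass/volume
= 18/27
= 0.667 g/mL

0.667 g/mL


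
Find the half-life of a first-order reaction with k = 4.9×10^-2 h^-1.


t½ = ln2/k = 0.693147/(4.9×10^-2 h^-1)
= 14.15 h

14.15 h


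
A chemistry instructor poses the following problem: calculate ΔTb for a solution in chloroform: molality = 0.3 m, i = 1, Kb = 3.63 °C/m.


ΔTb = Kb × m × i
= 3.63 × 0.3 × 1
= 1.089 °C

1.089 °C


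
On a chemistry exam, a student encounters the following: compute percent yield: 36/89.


% yield = actual/theoretical × 100
= 36/89 × 100
= 40.45%

40.45%


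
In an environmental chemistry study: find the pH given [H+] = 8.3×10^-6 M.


pH = -log10([H+]) = -log10(8.3×10^-6)
= 6 - log10(8.3)
= 6 - 0.92
= 5.08

5.08


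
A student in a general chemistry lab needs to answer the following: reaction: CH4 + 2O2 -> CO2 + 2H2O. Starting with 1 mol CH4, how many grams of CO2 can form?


Mole ratio CO2:CH4 = 1:1
n(CO2) = 1 × 1/1 = 1.000 mol
mass = 1.000 × 44.01 = 44.01 g

44.01 g


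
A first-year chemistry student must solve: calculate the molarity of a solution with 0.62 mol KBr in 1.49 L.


M = n/V = 0.62/1.49 = 0.416 mol/L

0.416 M


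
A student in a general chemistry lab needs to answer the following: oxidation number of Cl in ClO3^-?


x + 3(-2) = -1, so x = +5
Oxidation number: +5

+5


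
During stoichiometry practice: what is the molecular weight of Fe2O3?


M(Fe2O3) = 2×55.85 + 3×16.0
= 111.7 + 48.0
= 159.7 g/mol

159.7 g/mol


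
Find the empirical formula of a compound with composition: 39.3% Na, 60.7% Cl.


Assume 100 g sample. Moles of each element:
  Na: 39.3/22.99 = 1.709 mol
  Cl: 60.7/35.45 = 1.712 mol
Divide by smallest (1.709):
  Na: 1.709/1.709 = 1.0
  Cl: 1.712/1.709 = 1.0
Empirical formula: NaCl

NaCl


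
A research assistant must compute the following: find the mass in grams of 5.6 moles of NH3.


M(NH3) = 17.03 g/mol
mass = n × M = 5.6 × 17.03 = 95.37 g

95.37 g


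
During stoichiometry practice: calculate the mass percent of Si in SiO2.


M(SiO2) = 1×28.09 + 2×16.0 = 60.09 g/mol
Mass of Si = 1 × 28.09 = 28.09 g/mol
% Si = 28.09/60.09 × 100 = 46.75%

46.75%


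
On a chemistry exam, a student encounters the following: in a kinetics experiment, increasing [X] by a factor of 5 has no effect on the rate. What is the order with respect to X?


rate ∝ [X]^n
rate ∝ [X]^0
Order in X: 0

0


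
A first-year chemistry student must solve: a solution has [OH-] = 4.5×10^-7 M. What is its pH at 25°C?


pOH = -log10([OH-]) = -log10(4.5×10^-7)
= 7 - log10(4.5) = 6.35
pH = 14 - pOH = 14 - 6.35 = 7.65

7.65


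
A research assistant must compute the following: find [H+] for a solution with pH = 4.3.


[H+] = 10^(-pH) = 10^(-4.3)
= 5.01×10^-5 M

5.01×10^-5 M


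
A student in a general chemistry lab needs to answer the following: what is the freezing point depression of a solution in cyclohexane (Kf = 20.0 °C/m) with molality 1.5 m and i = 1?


ΔTf = Kf × m × i
= 20.0 × 1.5 × 1
= 30.0 °C

30.0 °C


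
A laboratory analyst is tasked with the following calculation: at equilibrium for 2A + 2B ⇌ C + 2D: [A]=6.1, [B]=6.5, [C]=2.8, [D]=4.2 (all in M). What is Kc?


Kc = [C][D]^2/([A]^2[B]^2)
= (2.8^1 × 4.2^2)/(6.1^2 × 6.5^2)
= 49.392/1572.1225
= 0.03142

0.03142


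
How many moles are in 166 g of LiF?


M(LiF) = 25.94 g/mol
n = mass/M = 166/25.94 = 6.3994 mol

6.3994 mol


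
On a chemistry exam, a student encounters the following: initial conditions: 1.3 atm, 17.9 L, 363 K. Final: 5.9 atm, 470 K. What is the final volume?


P1V1/T1 = P2V2/T2
V2 = P1V1T2/(T1P2)
= 1.3×17.9×470/(363×5.9)
= 5.107 L

5.107 L


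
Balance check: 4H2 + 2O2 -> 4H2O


Equation: 4H2 + 2O2 -> 4H2O
Check atoms: H: 8=8, O: 4=4
Balanced

Yes, balanced


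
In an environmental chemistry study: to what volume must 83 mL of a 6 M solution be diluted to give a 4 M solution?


C1V1 = C2V2
6 × 83 = 4 × V2
V2 = 498/4 = 124.5 mL

124.5 mL


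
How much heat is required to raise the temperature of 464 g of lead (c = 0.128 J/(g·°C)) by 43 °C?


q = mcΔT = 464 × 0.128 × 43
= 2553.86 J

2553.86 J


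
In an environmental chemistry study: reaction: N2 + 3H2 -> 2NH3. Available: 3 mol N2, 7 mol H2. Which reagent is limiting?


Mole ratio available / coefficient:
  N2: 3/1 = 3.000
  H2: 7/3 = 2.333
Smaller ratio is limiting.

H2


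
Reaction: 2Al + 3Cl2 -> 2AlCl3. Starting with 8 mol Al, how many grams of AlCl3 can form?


Mole ratio AlCl3:Al = 2:2
n(AlCl3) = 8 × 2/2 = 8.000 mol
mass = 8.000 × 133.33 = 1066.64 g

1066.64 g


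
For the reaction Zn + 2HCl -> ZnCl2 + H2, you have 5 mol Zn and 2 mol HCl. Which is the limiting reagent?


Mole ratio available / coefficient:
  Zn: 5/1 = 5.000
  HCl: 2/2 = 1.000
Smaller ratio is limiting.

HCl


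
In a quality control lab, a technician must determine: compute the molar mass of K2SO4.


M(K2SO4) = 2×39.1 + 1×32.07 + 4×16.0
= 78.2 + 32.07 + 64.0
= 174.27 g/mol

174.27 g/mol


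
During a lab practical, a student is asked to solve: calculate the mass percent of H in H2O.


M(H2O) = 2×1.008 + 1×16.0 = 18.016 g/mol
Mass of H = 2 × 1.008 = 2.016 g/mol
% H = 2.016/18.016 × 100 = 11.19%

11.19%


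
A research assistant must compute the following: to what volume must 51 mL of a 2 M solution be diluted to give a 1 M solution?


C1V1 = C2V2
2 × 51 = 1 × V2
V2 = 102/1 = 102.0 mL

102.0 mL


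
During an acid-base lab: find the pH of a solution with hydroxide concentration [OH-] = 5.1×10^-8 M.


pOH = -log10([OH-]) = -log10(5.1×10^-8)
= 8 - log10(5.1) = 7.29
pH = 14 - pOH = 14 - 7.29 = 6.71

6.71


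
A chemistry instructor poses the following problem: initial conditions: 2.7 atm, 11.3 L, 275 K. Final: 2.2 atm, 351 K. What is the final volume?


P1V1/T1 = P2V2/T2
V2 = P1V1T2/(T1P2)
= 2.7×11.3×351/(275×2.2)
= 17.701 L

17.701 L


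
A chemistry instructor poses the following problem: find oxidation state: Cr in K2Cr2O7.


2(+1) + 2x + 7(-2) = 0, so x = +6
Oxidation number: +6

+6


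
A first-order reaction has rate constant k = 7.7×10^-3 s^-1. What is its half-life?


t½ = ln2/k = 0.693147/(7.7×10^-3 s^-1)
= 90.02 s

90.02 s


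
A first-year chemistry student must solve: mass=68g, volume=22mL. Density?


ρ = mass/volume
= 68/22
= 3.091 g/mL

3.091 g/mL


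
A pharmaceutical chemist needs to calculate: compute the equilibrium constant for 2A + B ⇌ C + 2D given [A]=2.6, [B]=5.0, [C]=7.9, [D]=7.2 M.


Kc = [C][D]^2/([A]^2[B])
= (7.9^1 × 7.2^2)/(2.6^2 × 5.0^1)
= 409.536/33.8
= 12.12

12.12


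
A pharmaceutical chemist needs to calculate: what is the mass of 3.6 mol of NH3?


M(NH3) = 17.03 g/mol
mass = n × M = 3.6 × 17.03 = 61.31 g

61.31 g


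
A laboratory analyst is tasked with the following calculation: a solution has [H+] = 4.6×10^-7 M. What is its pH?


pH = -log10([H+]) = -log10(4.6×10^-7)
= 7 - log10(4.6)
= 7 - 0.66
= 6.34

6.34


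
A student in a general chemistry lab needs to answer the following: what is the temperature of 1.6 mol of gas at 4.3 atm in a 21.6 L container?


PV = nRT  (R = 0.08206 L·atm/(mol·K))
T = PV/(nR) = 4.3×21.6/(1.6×0.08206)
= 92.88/0.131296
= 707.41 K

707.41 K


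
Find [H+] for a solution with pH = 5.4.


[H+] = 10^(-pH) = 10^(-5.4)
= 3.98×10^-6 M

3.98×10^-6 M


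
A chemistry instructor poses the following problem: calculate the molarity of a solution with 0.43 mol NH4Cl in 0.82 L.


M = n/V = 0.43/0.82 = 0.524 mol/L

0.524 M


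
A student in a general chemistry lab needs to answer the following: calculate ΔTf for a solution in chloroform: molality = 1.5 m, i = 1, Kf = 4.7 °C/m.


ΔTf = Kf × m × i
= 4.7 × 1.5 × 1
= 7.05 °C

7.05 °C


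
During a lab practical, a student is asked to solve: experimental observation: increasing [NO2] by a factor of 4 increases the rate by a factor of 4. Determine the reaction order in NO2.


rate ∝ [NO2]^n
4^n = 4 → n = 1
Order in NO2: 1

1


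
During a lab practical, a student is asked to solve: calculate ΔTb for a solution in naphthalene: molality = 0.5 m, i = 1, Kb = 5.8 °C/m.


ΔTb = Kb × m × i
= 5.8 × 0.5 × 1
= 2.9 °C

2.9 °C


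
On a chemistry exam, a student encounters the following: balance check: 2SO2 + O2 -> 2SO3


Equation: 2SO2 + O2 -> 2SO3
Check atoms: O: 6=6, S: 2=2
Balanced

Yes, balanced


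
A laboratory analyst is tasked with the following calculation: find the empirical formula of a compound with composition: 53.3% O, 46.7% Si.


Assume 100 g sample. Moles of each element:
  O: 53.3/16.0 = 3.331 mol
  Si: 46.7/28.09 = 1.663 mol
Divide by smallest (1.663):
  O: 3.331/1.663 = 2.0
  Si: 1.663/1.663 = 1.0
Empirical formula: SiO2

SiO2


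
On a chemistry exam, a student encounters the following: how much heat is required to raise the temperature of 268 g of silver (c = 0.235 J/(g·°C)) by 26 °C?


q = mcΔT = 268 × 0.235 × 26
= 1637.48 J

1637.48 J


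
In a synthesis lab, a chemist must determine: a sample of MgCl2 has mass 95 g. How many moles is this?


M(MgCl2) = 95.21 g/mol
n = mass/M = 95/95.21 = 0.9978 mol

0.9978 mol


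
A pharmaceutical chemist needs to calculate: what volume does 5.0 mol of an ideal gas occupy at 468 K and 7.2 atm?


PV = nRT  (R = 0.08206 L·atm/(mol·K))
V = nRT/P = 5.0×0.08206×468/7.2
= 26.669 L

26.669 L


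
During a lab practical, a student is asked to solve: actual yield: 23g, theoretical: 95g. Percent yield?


% yield = actual/theoretical × 100
= 23/95 × 100
= 24.21%

24.21%


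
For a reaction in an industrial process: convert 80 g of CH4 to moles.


M(CH4) = 16.04 g/mol
n = mass/M = 80/16.04 = 4.9875 mol

4.9875 mol


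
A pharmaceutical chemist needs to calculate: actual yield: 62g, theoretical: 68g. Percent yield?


% yield = actual/theoretical × 100
= 62/68 × 100
= 91.18%

91.18%


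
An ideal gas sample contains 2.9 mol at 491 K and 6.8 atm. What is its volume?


PV = nRT  (R = 0.08206 L·atm/(mol·K))
V = nRT/P = 2.9×0.08206×491/6.8
= 17.183 L

17.183 L


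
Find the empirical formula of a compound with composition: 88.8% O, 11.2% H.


Assume 100 g sample. Moles of each element:
  O: 88.8/16.0 = 5.55 mol
  H: 11.2/1.008 = 11.111 mol
Divide by smallest (5.55):
  O: 5.55/5.55 = 1.0
  H: 11.111/5.55 = 2.0
Empirical formula: H2O

H2O


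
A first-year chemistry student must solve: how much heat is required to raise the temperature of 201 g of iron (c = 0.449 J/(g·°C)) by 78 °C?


q = mcΔT = 201 × 0.449 × 78
= 7039.42 J

7039.42 J


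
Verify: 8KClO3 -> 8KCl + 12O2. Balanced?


Equation: 8KClO3 -> 8KCl + 12O2
Check atoms: Cl: 8=8, K: 8=8, O: 24=24
Balanced

Yes, balanced


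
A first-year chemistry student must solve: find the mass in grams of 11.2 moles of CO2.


M(CO2) = 44.01 g/mol
mass = n × M = 11.2 × 44.01 = 492.91 g

492.91 g


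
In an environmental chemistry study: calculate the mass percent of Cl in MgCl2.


M(MgCl2) = 1×24.31 + 2×35.45 = 95.21 g/mol
Mass of Cl = 2 × 35.45 = 70.90 g/mol
% Cl = 70.90/95.21 × 100 = 74.47%

74.47%


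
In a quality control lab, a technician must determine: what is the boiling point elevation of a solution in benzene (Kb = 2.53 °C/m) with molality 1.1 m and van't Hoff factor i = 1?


ΔTb = Kb × m × i
= 2.53 × 1.1 × 1
= 2.783 °C

2.783 °C


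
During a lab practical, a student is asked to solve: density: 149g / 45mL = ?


ρ = mass/volume
= 149/45
= 3.311 g/mL

3.311 g/mL


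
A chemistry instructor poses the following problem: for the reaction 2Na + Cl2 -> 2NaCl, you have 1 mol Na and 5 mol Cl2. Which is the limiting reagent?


Mole ratio available / coefficient:
  Na: 1/2 = 0.500
  Cl2: 5/1 = 5.000
Smaller ratio is limiting.

Na


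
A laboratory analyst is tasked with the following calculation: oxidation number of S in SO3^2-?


x + 3(-2) = -2, so x = +4
Oxidation number: +4

+4


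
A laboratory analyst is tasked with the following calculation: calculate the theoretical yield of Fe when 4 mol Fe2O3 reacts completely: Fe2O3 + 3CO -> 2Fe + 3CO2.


Mole ratio Fe:Fe2O3 = 2:1
n(Fe) = 4 × 2/1 = 8.000 mol
mass = 8.000 × 55.85 = 446.8 g

446.8 g


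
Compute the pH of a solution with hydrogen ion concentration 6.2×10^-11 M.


pH = -log10([H+]) = -log10(6.2×10^-11)
= 11 - log10(6.2)
= 11 - 0.79
= 10.21

10.21


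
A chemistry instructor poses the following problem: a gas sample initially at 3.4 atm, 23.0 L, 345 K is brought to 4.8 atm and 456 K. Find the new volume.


P1V1/T1 = P2V2/T2
V2 = P1V1T2/(T1P2)
= 3.4×23.0×456/(345×4.8)
= 21.533 L

21.533 L


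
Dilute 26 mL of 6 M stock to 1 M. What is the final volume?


C1V1 = C2V2
6 × 26 = 1 × V2
V2 = 156/1 = 156.0 mL

156.0 mL


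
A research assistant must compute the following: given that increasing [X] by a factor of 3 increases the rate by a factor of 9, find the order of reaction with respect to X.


rate ∝ [X]^n
3^n = 9 → n = 2
Order in X: 2

2


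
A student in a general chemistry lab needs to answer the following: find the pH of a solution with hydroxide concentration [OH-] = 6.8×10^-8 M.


pOH = -log10([OH-]) = -log10(6.8×10^-8)
= 8 - log10(6.8) = 7.17
pH = 14 - pOH = 14 - 7.17 = 6.83

6.83


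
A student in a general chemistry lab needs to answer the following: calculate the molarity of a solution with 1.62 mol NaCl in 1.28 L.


M = n/V = 1.62/1.28 = 1.266 mol/L

1.266 M


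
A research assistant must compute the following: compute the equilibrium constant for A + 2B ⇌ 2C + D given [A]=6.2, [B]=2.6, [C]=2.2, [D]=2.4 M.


Kc = [C]^2[D]/([A][B]^2)
= (2.2^2 × 2.4^1)/(6.2^1 × 2.6^2)
= 11.616/41.912
= 0.2772

0.2772


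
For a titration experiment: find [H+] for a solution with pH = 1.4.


[H+] = 10^(-pH) = 10^(-1.4)
= 3.98×10^-2 M

3.98×10^-2 M


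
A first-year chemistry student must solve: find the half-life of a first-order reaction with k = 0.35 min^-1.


t½ = ln2/k = 0.693147/(0.35 min^-1)
= 1.980 min

1.980 min


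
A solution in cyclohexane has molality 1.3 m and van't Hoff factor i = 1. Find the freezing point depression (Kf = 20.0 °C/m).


ΔTf = Kf × m × i
= 20.0 × 1.3 × 1
= 26.0 °C

26.0 °C


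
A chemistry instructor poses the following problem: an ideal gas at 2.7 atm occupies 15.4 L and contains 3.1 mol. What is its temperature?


PV = nRT  (R = 0.08206 L·atm/(mol·K))
T = PV/(nR) = 2.7×15.4/(3.1×0.08206)
= 41.58/0.254386
= 163.45 K

163.45 K


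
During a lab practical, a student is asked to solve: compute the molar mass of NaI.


M(NaI) = 1×22.99 + 1×126.9
= 22.99 + 126.9
= 149.89 g/mol

149.89 g/mol


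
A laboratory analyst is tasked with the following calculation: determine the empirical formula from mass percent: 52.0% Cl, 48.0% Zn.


Assume 100 g sample. Moles of each element:
  Cl: 52.0/35.45 = 1.467 mol
  Zn: 48.0/65.38 = 0.734 mol
Divide by smallest (0.734):
  Cl: 1.467/0.734 = 2.0
  Zn: 0.734/0.734 = 1.0
Empirical formula: ZnCl2

ZnCl2


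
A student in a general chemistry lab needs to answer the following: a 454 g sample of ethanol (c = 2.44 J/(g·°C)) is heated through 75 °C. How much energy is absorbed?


q = mcΔT = 454 × 2.44 × 75
= 83082.00 J

83082.00 J


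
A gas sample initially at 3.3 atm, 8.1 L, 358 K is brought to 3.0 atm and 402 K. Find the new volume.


P1V1/T1 = P2V2/T2
V2 = P1V1T2/(T1P2)
= 3.3×8.1×402/(358×3.0)
= 10.005 L

10.005 L


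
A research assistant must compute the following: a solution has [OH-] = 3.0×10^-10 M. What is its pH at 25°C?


pOH = -log10([OH-]) = -log10(3.0×10^-10)
= 10 - log10(3.0) = 9.52
pH = 14 - pOH = 14 - 9.52 = 4.48

4.48


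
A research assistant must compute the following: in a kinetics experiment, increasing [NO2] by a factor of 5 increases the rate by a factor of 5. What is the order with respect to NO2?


rate ∝ [NO2]^n
5^n = 5 → n = 1
Order in NO2: 1

1


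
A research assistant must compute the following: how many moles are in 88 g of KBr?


M(KBr) = 119.0 g/mol
n = mass/M = 88/119.0 = 0.7395 mol

0.7395 mol


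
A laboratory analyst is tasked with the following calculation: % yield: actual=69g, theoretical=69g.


% yield = actual/theoretical × 100
= 69/69 × 100
= 100.0%

100.0%


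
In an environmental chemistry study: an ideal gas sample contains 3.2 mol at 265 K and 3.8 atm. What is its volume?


PV = nRT  (R = 0.08206 L·atm/(mol·K))
V = nRT/P = 3.2×0.08206×265/3.8
= 18.312 L

18.312 L


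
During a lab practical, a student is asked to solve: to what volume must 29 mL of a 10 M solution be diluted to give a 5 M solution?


C1V1 = C2V2
10 × 29 = 5 × V2
V2 = 290/5 = 58.0 mL

58.0 mL


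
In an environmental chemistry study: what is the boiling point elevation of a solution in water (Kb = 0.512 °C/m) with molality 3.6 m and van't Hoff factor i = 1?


ΔTb = Kb × m × i
= 0.512 × 3.6 × 1
= 1.8432 °C

1.8432 °C


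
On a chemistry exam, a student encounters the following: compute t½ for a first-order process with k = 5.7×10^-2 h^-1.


t½ = ln2/k = 0.693147/(5.7×10^-2 h^-1)
= 12.16 h

12.16 h


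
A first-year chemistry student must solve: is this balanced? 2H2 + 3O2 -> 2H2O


Equation: 2H2 + 3O2 -> 2H2O
Check atoms: H: 4=4, O: 6≠2
Not balanced

No, not balanced


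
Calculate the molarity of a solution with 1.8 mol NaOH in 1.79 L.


M = n/V = 1.8/1.79 = 1.006 mol/L

1.006 M


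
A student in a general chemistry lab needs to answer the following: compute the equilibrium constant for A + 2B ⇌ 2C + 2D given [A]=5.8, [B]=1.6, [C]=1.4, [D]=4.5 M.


Kc = [C]^2[D]^2/([A][B]^2)
= (1.4^2 × 4.5^2)/(5.8^1 × 1.6^2)
= 39.69/14.848
= 2.673

2.673


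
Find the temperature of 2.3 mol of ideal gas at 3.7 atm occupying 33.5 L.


PV = nRT  (R = 0.08206 L·atm/(mol·K))
T = PV/(nR) = 3.7×33.5/(2.3×0.08206)
= 123.95/0.188738
= 656.73 K

656.73 K


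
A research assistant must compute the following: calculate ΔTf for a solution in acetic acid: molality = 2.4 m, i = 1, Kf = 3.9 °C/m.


ΔTf = Kf × m × i
= 3.9 × 2.4 × 1
= 9.36 °C

9.36 °C


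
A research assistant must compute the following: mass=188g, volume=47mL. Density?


ρ = mass/volume
= 188/47
= 4.0 g/mL

4.0 g/mL


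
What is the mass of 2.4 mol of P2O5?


M(P2O5) = 141.94 g/mol
mass = n × M = 2.4 × 141.94 = 340.66 g

340.66 g


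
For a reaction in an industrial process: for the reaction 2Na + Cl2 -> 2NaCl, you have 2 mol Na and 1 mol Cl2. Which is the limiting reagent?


Mole ratio available / coefficient:
  Na: 2/2 = 1.000
  Cl2: 1/1 = 1.000
Smaller ratio is limiting.

neither (stoichiometric); Na and Cl2 are fully consumed
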